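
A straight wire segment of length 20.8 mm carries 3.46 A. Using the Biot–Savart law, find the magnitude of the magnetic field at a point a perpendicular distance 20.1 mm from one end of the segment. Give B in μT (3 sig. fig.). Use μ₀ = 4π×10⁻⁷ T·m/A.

For a finite straight segment, B = (μ₀I/4πd)(sinθ₁ + sinθ₂), where θ₁, θ₂ are the angles from the perpendicular to each end.
The perpendicular foot is at one end, so the two end-offsets along the wire are 0 and L = 0.0208 m.
sinθ₁ = 0/√(0²+0.0201²) = 0.0000; sinθ₂ = 0.0208/√(0.0208²+0.0201²) = 0.7191.
B = (4π×10⁻⁷ × 3.46) / (4π × 0.0201) × (0.0000 + 0.7191) = 1.24×10⁻⁵ T.

B ≈ 12.4 μT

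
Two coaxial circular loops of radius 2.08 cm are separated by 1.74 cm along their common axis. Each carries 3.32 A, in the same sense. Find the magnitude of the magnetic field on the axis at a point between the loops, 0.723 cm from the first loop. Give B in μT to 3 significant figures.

Each loop contributes B = μ₀IR²/[2(R²+z²)^(3/2)] on the axis, with z measured from that loop.
Loop 1 (z = 0.00723 m): B₁ = 8.45×10⁻⁵ T. Loop 2 (z = 0.01017 m): B₂ = 7.27×10⁻⁵ T.
The fields add: B = B₁ + B₂ = 1.57×10⁻⁴ T.

B ≈ 157 μT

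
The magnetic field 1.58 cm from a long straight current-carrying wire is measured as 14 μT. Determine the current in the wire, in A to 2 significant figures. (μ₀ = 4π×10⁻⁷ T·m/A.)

For a long straight wire B = μ₀I/(2πd), so I = 2πdB/μ₀.
I = 2π × 0.0158 × 1.40×10⁻⁵ / (4π×10⁻⁷) = 1.11 A.

I ≈ 1.1 A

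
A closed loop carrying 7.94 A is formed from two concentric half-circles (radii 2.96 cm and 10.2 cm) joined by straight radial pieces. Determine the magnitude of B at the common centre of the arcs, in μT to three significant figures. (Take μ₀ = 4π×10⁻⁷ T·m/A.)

The radial connectors point toward the centre, so dl × r̂ = 0 and they contribute nothing.
Each semicircle gives μ₀I/(4R): inner arc 8.43×10⁻⁵ T, outer arc 2.45×10⁻⁵ T.
The two arcs carry current in opposite angular senses, so their fields oppose: B = |8.43×10⁻⁵ − 2.45×10⁻⁵| = 5.98×10⁻⁵ T.

B ≈ 59.8 μT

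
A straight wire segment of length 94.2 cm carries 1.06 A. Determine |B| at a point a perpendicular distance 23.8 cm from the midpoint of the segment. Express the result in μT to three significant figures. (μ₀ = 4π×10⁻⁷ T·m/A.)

For a finite straight segment, B = (μ₀I/4πd)(sinθ₁ + sinθ₂), where θ₁, θ₂ are the angles from the perpendicular to each end.
The perpendicular from the point meets the wire at its midpoint, so each end is L/2 = 0.471 m away along the wire.
sinθ₁ = 0.471/√(0.471²+0.238²) = 0.8925; sinθ₂ = 0.471/√(0.471²+0.238²) = 0.8925.
B = (4π×10⁻⁷ × 1.06) / (4π × 0.238) × (0.8925 + 0.8925) = 7.95×10⁻⁷ T.

B ≈ 0.795 μT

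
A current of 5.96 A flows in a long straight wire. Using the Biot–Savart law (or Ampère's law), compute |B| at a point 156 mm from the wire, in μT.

B ≈ 7.64 μT

For an infinitely long straight wire, B = μ₀I/(2πd).
B = (4π×10⁻⁷ × 5.96) / (2π × 0.156) = 7.64×10⁻⁶ T.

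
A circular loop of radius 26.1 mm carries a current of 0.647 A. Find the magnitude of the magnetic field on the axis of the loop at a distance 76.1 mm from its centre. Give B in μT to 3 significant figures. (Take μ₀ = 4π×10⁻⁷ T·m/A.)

On the axis of a circular loop, B = μ₀IR² / [2(R²+z²)^(3/2)].
R² + z² = (0.0261)² + (0.0761)² = 0.006472 m², and (R²+z²)^(3/2) = 5.21×10⁻⁴ m³.
B = (4π×10⁻⁷ × 0.647 × 0.0006812) / (2 × 5.21×10⁻⁴) = 5.32×10⁻⁷ T.

B ≈ 0.532 μT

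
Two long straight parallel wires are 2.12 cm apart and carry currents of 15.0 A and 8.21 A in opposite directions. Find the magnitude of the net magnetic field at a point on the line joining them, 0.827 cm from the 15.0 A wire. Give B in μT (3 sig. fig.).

B ≈ 490 μT

Each long wire gives B = μ₀I/(2πd). Distances are d₁ = 0.00827 m and d₂ = 0.01293 m.
B₁ = 3.63×10⁻⁴ T, B₂ = 1.27×10⁻⁴ T.
Between antiparallel currents both contributions point the same way, so they add. B = B₁ + B₂ = 3.63×10⁻⁴ + 1.27×10⁻⁴ = 4.90×10⁻⁴ T.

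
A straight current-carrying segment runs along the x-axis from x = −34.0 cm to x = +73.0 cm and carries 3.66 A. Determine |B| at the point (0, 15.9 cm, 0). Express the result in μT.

B ≈ 4.33 μT

For a finite straight segment, B = (μ₀I/4πd)(sinθ₁ + sinθ₂), where θ₁, θ₂ are the angles from the perpendicular to each end.
The perpendicular distance is d = 0.159 m; the end-offsets along the wire are a = 0.34 m and b = 0.73 m.
sinθ₁ = 0.34/√(0.34²+0.159²) = 0.9058; sinθ₂ = 0.73/√(0.73²+0.159²) = 0.9771.
B = (4π×10⁻⁷ × 3.66) / (4π × 0.159) × (0.9058 + 0.9771) = 4.33×10⁻⁶ T.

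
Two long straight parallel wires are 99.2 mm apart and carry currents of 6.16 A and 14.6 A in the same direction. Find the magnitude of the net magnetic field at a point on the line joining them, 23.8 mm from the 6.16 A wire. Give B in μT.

B ≈ 13.0 μT

Each long wire gives B = μ₀I/(2πd). Distances are d₁ = 0.0238 m and d₂ = 0.0754 m.
B₁ = 5.18×10⁻⁵ T, B₂ = 3.87×10⁻⁵ T.
Between parallel currents the two contributions point in opposite directions, so they subtract. B = |B₁ − B₂| = |5.18×10⁻⁵ − 3.87×10⁻⁵| = 1.30×10⁻⁵ T.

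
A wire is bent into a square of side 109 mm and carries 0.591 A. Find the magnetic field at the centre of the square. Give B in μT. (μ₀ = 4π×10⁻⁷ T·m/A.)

Each side is a finite straight segment at perpendicular distance d = a/(2 tan(π/4)) = 0.0545 m from the centre, with end-angles ±π/4.
One side contributes B₁ = (μ₀I/4πd)·2 sin(π/4) = 1.53×10⁻⁶ T.
All 4 sides add in the same direction: B = 4 × 1.53×10⁻⁶ = 6.13×10⁻⁶ T.

B ≈ 6.13 μT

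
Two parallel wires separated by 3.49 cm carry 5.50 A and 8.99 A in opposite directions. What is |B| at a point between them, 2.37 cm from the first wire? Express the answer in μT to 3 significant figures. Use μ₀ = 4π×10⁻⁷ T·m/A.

Each long wire gives B = μ₀I/(2πd). Distances are d₁ = 0.0237 m and d₂ = 0.0112 m.
B₁ = 4.64×10⁻⁵ T, B₂ = 1.61×10⁻⁴ T.
Between antiparallel currents both contributions point the same way, so they add. B = B₁ + B₂ = 4.64×10⁻⁵ + 1.61×10⁻⁴ = 2.07×10⁻⁴ T.

B ≈ 207 μT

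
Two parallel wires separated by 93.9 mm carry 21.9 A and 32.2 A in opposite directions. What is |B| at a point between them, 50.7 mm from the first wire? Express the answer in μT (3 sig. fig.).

B ≈ 235 μT

Each long wire gives B = μ₀I/(2πd). Distances are d₁ = 0.0507 m and d₂ = 0.0432 m.
B₁ = 8.64×10⁻⁵ T, B₂ = 1.49×10⁻⁴ T.
Between antiparallel currents both contributions point the same way, so they add. B = B₁ + B₂ = 8.64×10⁻⁵ + 1.49×10⁻⁴ = 2.35×10⁻⁴ T.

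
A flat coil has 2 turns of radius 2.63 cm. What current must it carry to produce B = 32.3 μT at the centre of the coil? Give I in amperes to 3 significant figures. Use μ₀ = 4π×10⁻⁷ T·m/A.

I ≈ 0.676 A

For an N-turn coil, B = Nμ₀I/(2R) with R = 0.0263 m, so I = 2RB/(Nμ₀) = 2 × 0.0263 × 3.23×10⁻⁵ / (2 × 4π×10⁻⁷) = 0.676 A.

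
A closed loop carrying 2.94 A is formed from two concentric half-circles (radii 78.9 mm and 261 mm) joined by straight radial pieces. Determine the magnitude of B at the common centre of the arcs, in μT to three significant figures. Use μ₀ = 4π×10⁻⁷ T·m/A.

The radial connectors point toward the centre, so dl × r̂ = 0 and they contribute nothing.
Each semicircle gives μ₀I/(4R): inner arc 1.17×10⁻⁵ T, outer arc 3.54×10⁻⁶ T.
The two arcs carry current in opposite angular senses, so their fields oppose: B = |1.17×10⁻⁵ − 3.54×10⁻⁶| = 8.17×10⁻⁶ T.

B ≈ 8.17 μT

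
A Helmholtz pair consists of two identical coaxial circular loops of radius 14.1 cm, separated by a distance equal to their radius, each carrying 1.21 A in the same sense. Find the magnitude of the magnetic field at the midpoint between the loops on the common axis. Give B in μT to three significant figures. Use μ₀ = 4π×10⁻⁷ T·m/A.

Each loop contributes B = μ₀IR²/[2(R²+z²)^(3/2)] on the axis, with z measured from that loop.
Loop 1 (z = 0.0705 m): B₁ = 3.86×10⁻⁶ T. Loop 2 (z = 0.0705 m): B₂ = 3.86×10⁻⁶ T.
The fields add: B = B₁ + B₂ = 7.72×10⁻⁶ T.

B ≈ 7.72 μT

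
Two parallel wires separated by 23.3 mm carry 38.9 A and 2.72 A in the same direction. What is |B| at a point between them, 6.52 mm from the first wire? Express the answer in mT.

Each long wire gives B = μ₀I/(2πd). Distances are d₁ = 0.00652 m and d₂ = 0.01678 m.
B₁ = 1.19×10⁻³ T, B₂ = 3.24×10⁻⁵ T.
Between parallel currents the two contributions point in opposite directions, so they subtract. B = |B₁ − B₂| = |1.19×10⁻³ − 3.24×10⁻⁵| = 1.16×10⁻³ T.

B ≈ 1.16 mT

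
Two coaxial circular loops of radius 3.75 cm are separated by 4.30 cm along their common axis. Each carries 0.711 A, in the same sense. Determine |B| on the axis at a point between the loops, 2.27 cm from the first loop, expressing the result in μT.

B ≈ 15.6 μT

Each loop contributes B = μ₀IR²/[2(R²+z²)^(3/2)] on the axis, with z measured from that loop.
Loop 1 (z = 0.0227 m): B₁ = 7.46×10⁻⁶ T. Loop 2 (z = 0.0203 m): B₂ = 8.10×10⁻⁶ T.
The fields add: B = B₁ + B₂ = 1.56×10⁻⁵ T.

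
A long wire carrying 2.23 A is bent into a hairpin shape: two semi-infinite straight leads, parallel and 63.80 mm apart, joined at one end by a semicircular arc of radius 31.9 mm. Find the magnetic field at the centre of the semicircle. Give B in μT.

B ≈ 35.9 μT

The semicircular arc contributes B_arc = μ₀I·π/(4πR) = μ₀I/(4R) = 2.20×10⁻⁵ T.
Each semi-infinite lead is at perpendicular distance R = 0.0319 m from the centre, with the perpendicular foot at its near end, so it contributes μ₀I/(4πR); both point the same way, together 1.40×10⁻⁵ T.
Arc and leads all point the same direction: B = 2.20×10⁻⁵ + 1.40×10⁻⁵ = 3.59×10⁻⁵ T.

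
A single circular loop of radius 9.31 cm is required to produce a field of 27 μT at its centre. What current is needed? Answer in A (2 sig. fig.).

At the centre of a circular loop B = μ₀I/(2R), so I = 2RB/μ₀.
With R = 0.0931 m, I = 2 × 0.0931 × 2.70×10⁻⁵ / (4π×10⁻⁷) = 4.00 A.

I ≈ 4.0 A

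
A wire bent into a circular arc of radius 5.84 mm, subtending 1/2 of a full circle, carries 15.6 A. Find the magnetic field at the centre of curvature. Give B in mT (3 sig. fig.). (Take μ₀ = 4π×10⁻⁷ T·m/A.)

B ≈ 0.839 mT

The Biot–Savart field of a circular arc at its centre is B = μ₀Iφ/(4πR), with φ = 3.142 rad.
B = (4π×10⁻⁷ × 15.6 × 3.142) / (4π × 0.00584) = 8.39×10⁻⁴ T.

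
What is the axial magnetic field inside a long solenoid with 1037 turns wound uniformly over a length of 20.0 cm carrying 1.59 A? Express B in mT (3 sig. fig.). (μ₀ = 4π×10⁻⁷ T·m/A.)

B ≈ 10.4 mT

Inside a long solenoid, B = μ₀nI with n = 5185 turns/m.
B = 4π×10⁻⁷ × 5185 × 1.59 = 1.04×10⁻² T.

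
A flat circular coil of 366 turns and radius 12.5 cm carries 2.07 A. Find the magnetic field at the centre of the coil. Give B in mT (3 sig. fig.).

B ≈ 3.81 mT

For an N-turn flat coil, B = Nμ₀I/(2R) with R = 0.125 m.
B = 366 × 1.04×10⁻⁵ T = 3.81×10⁻³ T.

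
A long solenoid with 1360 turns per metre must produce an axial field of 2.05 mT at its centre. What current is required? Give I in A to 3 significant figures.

Inside a long solenoid B = μ₀nI with n = 1360 m⁻¹, so I = B/(μ₀n).
I = 2.05×10⁻³ / (4π×10⁻⁷ × 1360) = 1.20 A.

I ≈ 1.20 A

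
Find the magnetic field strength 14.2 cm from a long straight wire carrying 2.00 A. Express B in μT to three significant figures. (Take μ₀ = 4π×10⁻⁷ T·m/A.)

For an infinitely long straight wire, B = μ₀I/(2πd).
B = (4π×10⁻⁷ × 2.00) / (2π × 0.142) = 2.82×10⁻⁶ T.

B ≈ 2.82 μT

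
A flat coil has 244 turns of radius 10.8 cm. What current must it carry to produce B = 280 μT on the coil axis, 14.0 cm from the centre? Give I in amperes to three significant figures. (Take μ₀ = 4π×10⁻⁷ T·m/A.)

I ≈ 0.866 A

For an N-turn coil, B = Nμ₀IR²/[2(R²+z²)^(3/2)] with R = 0.108 m, z = 0.14 m, so I = 2B(R²+z²)^(3/2)/(Nμ₀R²) = 2 × 2.80×10⁻⁴ × 5.53×10⁻³ / (244 × 4π×10⁻⁷ × 0.01166) = 0.866 A.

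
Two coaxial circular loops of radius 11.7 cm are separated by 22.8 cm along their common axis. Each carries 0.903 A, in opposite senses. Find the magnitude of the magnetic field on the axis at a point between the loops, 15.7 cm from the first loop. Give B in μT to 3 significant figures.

Each loop contributes B = μ₀IR²/[2(R²+z²)^(3/2)] on the axis, with z measured from that loop.
Loop 1 (z = 0.157 m): B₁ = 1.03×10⁻⁶ T. Loop 2 (z = 0.071 m): B₂ = 3.03×10⁻⁶ T.
The fields oppose: B = |B₁ − B₂| = 2.00×10⁻⁶ T.

B ≈ 2.00 μT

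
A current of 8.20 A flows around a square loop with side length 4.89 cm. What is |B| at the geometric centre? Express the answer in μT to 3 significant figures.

Each side is a finite straight segment at perpendicular distance d = a/(2 tan(π/4)) = 0.02445 m from the centre, with end-angles ±π/4.
One side contributes B₁ = (μ₀I/4πd)·2 sin(π/4) = 4.74×10⁻⁵ T.
All 4 sides add in the same direction: B = 4 × 4.74×10⁻⁵ = 1.90×10⁻⁴ T.

B ≈ 190 μT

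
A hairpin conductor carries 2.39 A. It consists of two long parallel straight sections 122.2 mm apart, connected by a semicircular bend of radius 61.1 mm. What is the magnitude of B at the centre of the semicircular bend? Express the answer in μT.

The semicircular arc contributes B_arc = μ₀I·π/(4πR) = μ₀I/(4R) = 1.23×10⁻⁵ T.
Each semi-infinite lead is at perpendicular distance R = 0.0611 m from the centre, with the perpendicular foot at its near end, so it contributes μ₀I/(4πR); both point the same way, together 7.82×10⁻⁶ T.
Arc and leads all point the same direction: B = 1.23×10⁻⁵ + 7.82×10⁻⁶ = 2.01×10⁻⁵ T.

B ≈ 20.1 μT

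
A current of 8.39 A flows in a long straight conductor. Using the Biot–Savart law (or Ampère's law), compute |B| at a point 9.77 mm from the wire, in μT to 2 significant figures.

B ≈ 170 μT

For an infinitely long straight wire, B = μ₀I/(2πd).
B = (4π×10⁻⁷ × 8.39) / (2π × 0.00977) = 1.72×10⁻⁴ T.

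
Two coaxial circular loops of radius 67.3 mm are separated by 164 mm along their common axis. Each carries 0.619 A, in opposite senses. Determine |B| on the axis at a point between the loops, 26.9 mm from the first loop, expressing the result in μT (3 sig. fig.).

Each loop contributes B = μ₀IR²/[2(R²+z²)^(3/2)] on the axis, with z measured from that loop.
Loop 1 (z = 0.0269 m): B₁ = 4.63×10⁻⁶ T. Loop 2 (z = 0.1371 m): B₂ = 4.94×10⁻⁷ T.
The fields oppose: B = |B₁ − B₂| = 4.13×10⁻⁶ T.

B ≈ 4.13 μT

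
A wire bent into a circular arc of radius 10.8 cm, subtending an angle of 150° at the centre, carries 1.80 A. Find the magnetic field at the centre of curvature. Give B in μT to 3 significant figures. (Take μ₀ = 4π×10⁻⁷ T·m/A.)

B ≈ 4.36 μT

The Biot–Savart field of a circular arc at its centre is B = μ₀Iφ/(4πR), with φ = 2.618 rad.
B = (4π×10⁻⁷ × 1.80 × 2.618) / (4π × 0.108) = 4.36×10⁻⁶ T.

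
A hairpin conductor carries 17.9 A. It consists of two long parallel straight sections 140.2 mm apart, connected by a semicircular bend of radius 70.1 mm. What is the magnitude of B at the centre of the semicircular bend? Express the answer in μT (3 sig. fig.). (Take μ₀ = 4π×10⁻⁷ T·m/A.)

B ≈ 131 μT

The semicircular arc contributes B_arc = μ₀I·π/(4πR) = μ₀I/(4R) = 8.02×10⁻⁵ T.
Each semi-infinite lead is at perpendicular distance R = 0.0701 m from the centre, with the perpendicular foot at its near end, so it contributes μ₀I/(4πR); both point the same way, together 5.11×10⁻⁵ T.
Arc and leads all point the same direction: B = 8.02×10⁻⁵ + 5.11×10⁻⁵ = 1.31×10⁻⁴ T.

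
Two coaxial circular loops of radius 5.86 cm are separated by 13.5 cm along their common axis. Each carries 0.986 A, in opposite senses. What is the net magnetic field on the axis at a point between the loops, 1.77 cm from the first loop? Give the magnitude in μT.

B ≈ 8.33 μT

Each loop contributes B = μ₀IR²/[2(R²+z²)^(3/2)] on the axis, with z measured from that loop.
Loop 1 (z = 0.0177 m): B₁ = 9.27×10⁻⁶ T. Loop 2 (z = 0.1173 m): B₂ = 9.44×10⁻⁷ T.
The fields oppose: B = |B₁ − B₂| = 8.33×10⁻⁶ T.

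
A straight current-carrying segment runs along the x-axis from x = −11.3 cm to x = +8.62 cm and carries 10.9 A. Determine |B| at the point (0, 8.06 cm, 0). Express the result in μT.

For a finite straight segment, B = (μ₀I/4πd)(sinθ₁ + sinθ₂), where θ₁, θ₂ are the angles from the perpendicular to each end.
The perpendicular distance is d = 0.0806 m; the end-offsets along the wire are a = 0.113 m and b = 0.0862 m.
sinθ₁ = 0.113/√(0.113²+0.0806²) = 0.8141; sinθ₂ = 0.0862/√(0.0862²+0.0806²) = 0.7304.
B = (4π×10⁻⁷ × 10.9) / (4π × 0.0806) × (0.8141 + 0.7304) = 2.09×10⁻⁵ T.

B ≈ 20.9 μT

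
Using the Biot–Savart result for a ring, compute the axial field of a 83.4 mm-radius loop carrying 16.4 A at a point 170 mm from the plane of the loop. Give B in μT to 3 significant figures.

B ≈ 10.6 μT

On the axis of a circular loop, B = μ₀IR² / [2(R²+z²)^(3/2)].
R² + z² = (0.0834)² + (0.17)² = 0.03586 m², and (R²+z²)^(3/2) = 6.79×10⁻³ m³.
B = (4π×10⁻⁷ × 16.4 × 0.006956) / (2 × 6.79×10⁻³) = 1.06×10⁻⁵ T.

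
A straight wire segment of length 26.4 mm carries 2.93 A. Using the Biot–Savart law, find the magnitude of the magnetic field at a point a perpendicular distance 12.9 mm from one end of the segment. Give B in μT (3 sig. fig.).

B ≈ 20.4 μT

For a finite straight segment, B = (μ₀I/4πd)(sinθ₁ + sinθ₂), where θ₁, θ₂ are the angles from the perpendicular to each end.
The perpendicular foot is at one end, so the two end-offsets along the wire are 0 and L = 0.0264 m.
sinθ₁ = 0/√(0²+0.0129²) = 0.0000; sinθ₂ = 0.0264/√(0.0264²+0.0129²) = 0.8985.
B = (4π×10⁻⁷ × 2.93) / (4π × 0.0129) × (0.0000 + 0.8985) = 2.04×10⁻⁵ T.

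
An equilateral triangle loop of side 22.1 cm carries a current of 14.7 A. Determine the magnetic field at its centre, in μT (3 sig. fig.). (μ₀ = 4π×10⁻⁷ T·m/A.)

B ≈ 120 μT

Each side is a finite straight segment at perpendicular distance d = a/(2 tan(π/3)) = 0.0638 m from the centre, with end-angles ±π/3.
One side contributes B₁ = (μ₀I/4πd)·2 sin(π/3) = 3.99×10⁻⁵ T.
All 3 sides add in the same direction: B = 3 × 3.99×10⁻⁵ = 1.20×10⁻⁴ T.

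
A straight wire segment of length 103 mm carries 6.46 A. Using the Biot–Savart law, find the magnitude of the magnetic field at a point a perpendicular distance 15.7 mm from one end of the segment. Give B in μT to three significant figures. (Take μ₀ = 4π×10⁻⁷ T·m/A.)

B ≈ 40.7 μT

For a finite straight segment, B = (μ₀I/4πd)(sinθ₁ + sinθ₂), where θ₁, θ₂ are the angles from the perpendicular to each end.
The perpendicular foot is at one end, so the two end-offsets along the wire are 0 and L = 0.103 m.
sinθ₁ = 0/√(0²+0.0157²) = 0.0000; sinθ₂ = 0.103/√(0.103²+0.0157²) = 0.9886.
B = (4π×10⁻⁷ × 6.46) / (4π × 0.0157) × (0.0000 + 0.9886) = 4.07×10⁻⁵ T.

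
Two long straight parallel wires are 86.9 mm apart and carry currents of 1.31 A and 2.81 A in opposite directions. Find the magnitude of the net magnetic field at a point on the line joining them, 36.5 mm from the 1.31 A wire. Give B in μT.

Each long wire gives B = μ₀I/(2πd). Distances are d₁ = 0.0365 m and d₂ = 0.0504 m.
B₁ = 7.18×10⁻⁶ T, B₂ = 1.12×10⁻⁵ T.
Between antiparallel currents both contributions point the same way, so they add. B = B₁ + B₂ = 7.18×10⁻⁶ + 1.12×10⁻⁵ = 1.83×10⁻⁵ T.

B ≈ 18.3 μT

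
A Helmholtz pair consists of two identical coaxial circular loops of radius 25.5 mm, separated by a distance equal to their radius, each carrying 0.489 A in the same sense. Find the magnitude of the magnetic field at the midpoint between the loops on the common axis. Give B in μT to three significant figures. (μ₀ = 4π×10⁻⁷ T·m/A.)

Each loop contributes B = μ₀IR²/[2(R²+z²)^(3/2)] on the axis, with z measured from that loop.
Loop 1 (z = 0.01275 m): B₁ = 8.62×10⁻⁶ T. Loop 2 (z = 0.01275 m): B₂ = 8.62×10⁻⁶ T.
The fields add: B = B₁ + B₂ = 1.72×10⁻⁵ T.

B ≈ 17.2 μT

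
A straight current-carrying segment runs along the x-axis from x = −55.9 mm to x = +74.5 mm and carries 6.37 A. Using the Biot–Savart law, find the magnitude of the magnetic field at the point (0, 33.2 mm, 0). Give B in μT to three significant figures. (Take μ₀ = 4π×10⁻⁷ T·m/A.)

B ≈ 34.0 μT

For a finite straight segment, B = (μ₀I/4πd)(sinθ₁ + sinθ₂), where θ₁, θ₂ are the angles from the perpendicular to each end.
The perpendicular distance is d = 0.0332 m; the end-offsets along the wire are a = 0.0559 m and b = 0.0745 m.
sinθ₁ = 0.0559/√(0.0559²+0.0332²) = 0.8598; sinθ₂ = 0.0745/√(0.0745²+0.0332²) = 0.9134.
B = (4π×10⁻⁷ × 6.37) / (4π × 0.0332) × (0.8598 + 0.9134) = 3.40×10⁻⁵ T.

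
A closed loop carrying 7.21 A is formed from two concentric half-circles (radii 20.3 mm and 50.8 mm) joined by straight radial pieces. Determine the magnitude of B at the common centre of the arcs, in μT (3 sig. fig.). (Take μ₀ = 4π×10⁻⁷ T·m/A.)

B ≈ 67.0 μT

The radial connectors point toward the centre, so dl × r̂ = 0 and they contribute nothing.
Each semicircle gives μ₀I/(4R): inner arc 1.12×10⁻⁴ T, outer arc 4.46×10⁻⁵ T.
The two arcs carry current in opposite angular senses, so their fields oppose: B = |1.12×10⁻⁴ − 4.46×10⁻⁵| = 6.70×10⁻⁵ T.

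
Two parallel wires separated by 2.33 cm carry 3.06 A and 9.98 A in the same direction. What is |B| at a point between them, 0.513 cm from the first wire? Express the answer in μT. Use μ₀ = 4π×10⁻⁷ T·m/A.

Each long wire gives B = μ₀I/(2πd). Distances are d₁ = 0.00513 m and d₂ = 0.01817 m.
B₁ = 1.19×10⁻⁴ T, B₂ = 1.10×10⁻⁴ T.
Between parallel currents the two contributions point in opposite directions, so they subtract. B = |B₁ − B₂| = |1.19×10⁻⁴ − 1.10×10⁻⁴| = 9.45×10⁻⁶ T.

B ≈ 9.45 μT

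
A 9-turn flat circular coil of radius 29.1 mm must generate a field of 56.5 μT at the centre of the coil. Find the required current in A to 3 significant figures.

I ≈ 0.291 A

For an N-turn coil, B = Nμ₀I/(2R) with R = 0.0291 m, so I = 2RB/(Nμ₀) = 2 × 0.0291 × 5.65×10⁻⁵ / (9 × 4π×10⁻⁷) = 0.291 A.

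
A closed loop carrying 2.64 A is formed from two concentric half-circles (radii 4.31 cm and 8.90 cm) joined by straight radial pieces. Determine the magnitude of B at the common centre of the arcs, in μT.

The radial connectors point toward the centre, so dl × r̂ = 0 and they contribute nothing.
Each semicircle gives μ₀I/(4R): inner arc 1.92×10⁻⁵ T, outer arc 9.32×10⁻⁶ T.
The two arcs carry current in opposite angular senses, so their fields oppose: B = |1.92×10⁻⁵ − 9.32×10⁻⁶| = 9.92×10⁻⁶ T.

B ≈ 9.92 μT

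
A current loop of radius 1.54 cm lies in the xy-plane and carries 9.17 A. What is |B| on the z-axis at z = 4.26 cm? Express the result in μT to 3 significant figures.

On the axis of a circular loop, B = μ₀IR² / [2(R²+z²)^(3/2)].
R² + z² = (0.0154)² + (0.0426)² = 0.002052 m², and (R²+z²)^(3/2) = 9.29×10⁻⁵ m³.
B = (4π×10⁻⁷ × 9.17 × 0.0002372) / (2 × 9.29×10⁻⁵) = 1.47×10⁻⁵ T.

B ≈ 14.7 μT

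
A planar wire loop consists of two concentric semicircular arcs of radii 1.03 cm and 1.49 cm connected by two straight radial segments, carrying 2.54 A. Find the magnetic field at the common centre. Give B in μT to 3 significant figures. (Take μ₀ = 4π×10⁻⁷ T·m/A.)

The radial connectors point toward the centre, so dl × r̂ = 0 and they contribute nothing.
Each semicircle gives μ₀I/(4R): inner arc 7.75×10⁻⁵ T, outer arc 5.36×10⁻⁵ T.
The two arcs carry current in opposite angular senses, so their fields oppose: B = |7.75×10⁻⁵ − 5.36×10⁻⁵| = 2.39×10⁻⁵ T.

B ≈ 23.9 μT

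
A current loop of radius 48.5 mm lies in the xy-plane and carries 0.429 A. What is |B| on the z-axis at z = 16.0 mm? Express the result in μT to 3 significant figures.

On the axis of a circular loop, B = μ₀IR² / [2(R²+z²)^(3/2)].
R² + z² = (0.0485)² + (0.016)² = 0.002608 m², and (R²+z²)^(3/2) = 1.33×10⁻⁴ m³.
B = (4π×10⁻⁷ × 0.429 × 0.002352) / (2 × 1.33×10⁻⁴) = 4.76×10⁻⁶ T.

B ≈ 4.76 μT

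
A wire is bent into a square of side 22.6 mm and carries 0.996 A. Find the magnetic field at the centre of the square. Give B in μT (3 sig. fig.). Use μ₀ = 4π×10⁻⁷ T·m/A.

B ≈ 49.9 μT

Each side is a finite straight segment at perpendicular distance d = a/(2 tan(π/4)) = 0.0113 m from the centre, with end-angles ±π/4.
One side contributes B₁ = (μ₀I/4πd)·2 sin(π/4) = 1.25×10⁻⁵ T.
All 4 sides add in the same direction: B = 4 × 1.25×10⁻⁵ = 4.99×10⁻⁵ T.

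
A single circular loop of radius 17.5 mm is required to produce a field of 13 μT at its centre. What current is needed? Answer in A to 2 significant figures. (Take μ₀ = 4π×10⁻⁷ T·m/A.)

At the centre of a circular loop B = μ₀I/(2R), so I = 2RB/μ₀.
With R = 0.0175 m, I = 2 × 0.0175 × 1.30×10⁻⁵ / (4π×10⁻⁷) = 0.362 A.

I ≈ 0.36 A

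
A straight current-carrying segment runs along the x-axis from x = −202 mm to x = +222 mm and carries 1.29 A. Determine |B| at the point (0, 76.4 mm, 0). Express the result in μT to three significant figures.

B ≈ 3.18 μT

For a finite straight segment, B = (μ₀I/4πd)(sinθ₁ + sinθ₂), where θ₁, θ₂ are the angles from the perpendicular to each end.
The perpendicular distance is d = 0.0764 m; the end-offsets along the wire are a = 0.202 m and b = 0.222 m.
sinθ₁ = 0.202/√(0.202²+0.0764²) = 0.9353; sinθ₂ = 0.222/√(0.222²+0.0764²) = 0.9456.
B = (4π×10⁻⁷ × 1.29) / (4π × 0.0764) × (0.9353 + 0.9456) = 3.18×10⁻⁶ T.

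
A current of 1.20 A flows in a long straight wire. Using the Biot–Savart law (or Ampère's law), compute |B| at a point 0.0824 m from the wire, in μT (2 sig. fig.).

For an infinitely long straight wire, B = μ₀I/(2πd).
B = (4π×10⁻⁷ × 1.20) / (2π × 0.0824) = 2.91×10⁻⁶ T.

B ≈ 2.9 μT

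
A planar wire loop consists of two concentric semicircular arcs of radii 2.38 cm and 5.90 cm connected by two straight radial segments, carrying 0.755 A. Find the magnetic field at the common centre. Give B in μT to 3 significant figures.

B ≈ 5.95 μT

The radial connectors point toward the centre, so dl × r̂ = 0 and they contribute nothing.
Each semicircle gives μ₀I/(4R): inner arc 9.97×10⁻⁶ T, outer arc 4.02×10⁻⁶ T.
The two arcs carry current in opposite angular senses, so their fields oppose: B = |9.97×10⁻⁶ − 4.02×10⁻⁶| = 5.95×10⁻⁶ T.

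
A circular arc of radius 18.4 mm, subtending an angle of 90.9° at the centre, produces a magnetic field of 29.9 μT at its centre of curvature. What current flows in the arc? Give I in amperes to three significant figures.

For a circular arc, B = μ₀Iφ/(4πR) with φ in radians; here φ = 1.587 rad.
So I = 4πRB/(μ₀φ) = 4π × 0.0184 × 2.99×10⁻⁵ / (4π×10⁻⁷ × 1.587) = 3.47 A.

I ≈ 3.47 A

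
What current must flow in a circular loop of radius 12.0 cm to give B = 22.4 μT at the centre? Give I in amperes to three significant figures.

At the centre of a circular loop B = μ₀I/(2R), so I = 2RB/μ₀.
With R = 0.12 m, I = 2 × 0.12 × 2.24×10⁻⁵ / (4π×10⁻⁷) = 4.28 A.

I ≈ 4.28 A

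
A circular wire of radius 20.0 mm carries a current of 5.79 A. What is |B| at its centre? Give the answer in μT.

At the centre of a circular loop the Biot–Savart law gives B = μ₀I/(2R).
B = (4π×10⁻⁷ × 5.79) / (2 × 0.02) = 1.82×10⁻⁴ T.

B ≈ 182 μT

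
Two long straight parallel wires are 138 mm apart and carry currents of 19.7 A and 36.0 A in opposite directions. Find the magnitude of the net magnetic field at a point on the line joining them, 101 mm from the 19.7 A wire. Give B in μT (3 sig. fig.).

B ≈ 234 μT

Each long wire gives B = μ₀I/(2πd). Distances are d₁ = 0.101 m and d₂ = 0.037 m.
B₁ = 3.90×10⁻⁵ T, B₂ = 1.95×10⁻⁴ T.
Between antiparallel currents both contributions point the same way, so they add. B = B₁ + B₂ = 3.90×10⁻⁵ + 1.95×10⁻⁴ = 2.34×10⁻⁴ T.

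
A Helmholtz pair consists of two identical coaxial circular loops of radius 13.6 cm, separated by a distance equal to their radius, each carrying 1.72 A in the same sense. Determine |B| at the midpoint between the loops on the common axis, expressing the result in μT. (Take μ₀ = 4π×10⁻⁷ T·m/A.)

B ≈ 11.4 μT

Each loop contributes B = μ₀IR²/[2(R²+z²)^(3/2)] on the axis, with z measured from that loop.
Loop 1 (z = 0.068 m): B₁ = 5.69×10⁻⁶ T. Loop 2 (z = 0.068 m): B₂ = 5.69×10⁻⁶ T.
The fields add: B = B₁ + B₂ = 1.14×10⁻⁵ T.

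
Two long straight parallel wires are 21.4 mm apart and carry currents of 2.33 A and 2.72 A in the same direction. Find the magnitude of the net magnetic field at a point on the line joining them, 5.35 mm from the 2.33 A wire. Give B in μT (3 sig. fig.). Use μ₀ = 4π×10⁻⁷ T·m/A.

B ≈ 53.2 μT

Each long wire gives B = μ₀I/(2πd). Distances are d₁ = 0.00535 m and d₂ = 0.01605 m.
B₁ = 8.71×10⁻⁵ T, B₂ = 3.39×10⁻⁵ T.
Between parallel currents the two contributions point in opposite directions, so they subtract. B = |B₁ − B₂| = |8.71×10⁻⁵ − 3.39×10⁻⁵| = 5.32×10⁻⁵ T.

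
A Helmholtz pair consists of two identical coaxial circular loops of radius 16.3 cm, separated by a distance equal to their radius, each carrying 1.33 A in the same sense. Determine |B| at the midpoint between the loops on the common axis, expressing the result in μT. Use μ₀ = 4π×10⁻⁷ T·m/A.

Each loop contributes B = μ₀IR²/[2(R²+z²)^(3/2)] on the axis, with z measured from that loop.
Loop 1 (z = 0.0815 m): B₁ = 3.67×10⁻⁶ T. Loop 2 (z = 0.0815 m): B₂ = 3.67×10⁻⁶ T.
The fields add: B = B₁ + B₂ = 7.34×10⁻⁶ T.

B ≈ 7.34 μT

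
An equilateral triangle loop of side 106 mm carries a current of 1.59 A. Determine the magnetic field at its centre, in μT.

Each side is a finite straight segment at perpendicular distance d = a/(2 tan(π/3)) = 0.0306 m from the centre, with end-angles ±π/3.
One side contributes B₁ = (μ₀I/4πd)·2 sin(π/3) = 9.00×10⁻⁶ T.
All 3 sides add in the same direction: B = 3 × 9.00×10⁻⁶ = 2.70×10⁻⁵ T.

B ≈ 27.0 μT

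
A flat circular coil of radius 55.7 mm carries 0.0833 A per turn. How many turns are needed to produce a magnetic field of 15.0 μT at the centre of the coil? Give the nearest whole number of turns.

For an N-turn coil, B = Nμ₀I/(2R). A single turn gives B₁ = 9.40×10⁻⁷ T with R = 0.0557 m.
N = B/B₁ = 1.50×10⁻⁵ / 9.40×10⁻⁷ = 15.96.

N = 16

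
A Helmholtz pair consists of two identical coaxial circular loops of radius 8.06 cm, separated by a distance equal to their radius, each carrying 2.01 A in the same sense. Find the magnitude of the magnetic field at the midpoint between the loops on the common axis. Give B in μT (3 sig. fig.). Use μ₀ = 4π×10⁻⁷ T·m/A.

B ≈ 22.4 μT

Each loop contributes B = μ₀IR²/[2(R²+z²)^(3/2)] on the axis, with z measured from that loop.
Loop 1 (z = 0.0403 m): B₁ = 1.12×10⁻⁵ T. Loop 2 (z = 0.0403 m): B₂ = 1.12×10⁻⁵ T.
The fields add: B = B₁ + B₂ = 2.24×10⁻⁵ T.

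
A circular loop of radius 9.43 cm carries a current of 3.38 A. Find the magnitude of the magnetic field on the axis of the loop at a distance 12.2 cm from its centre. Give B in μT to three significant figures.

B ≈ 5.15 μT

On the axis of a circular loop, B = μ₀IR² / [2(R²+z²)^(3/2)].
R² + z² = (0.0943)² + (0.122)² = 0.02378 m², and (R²+z²)^(3/2) = 3.67×10⁻³ m³.
B = (4π×10⁻⁷ × 3.38 × 0.008892) / (2 × 3.67×10⁻³) = 5.15×10⁻⁶ T.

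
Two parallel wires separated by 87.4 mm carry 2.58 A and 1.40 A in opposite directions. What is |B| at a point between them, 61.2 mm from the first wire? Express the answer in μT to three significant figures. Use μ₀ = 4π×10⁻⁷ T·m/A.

B ≈ 19.1 μT

Each long wire gives B = μ₀I/(2πd). Distances are d₁ = 0.0612 m and d₂ = 0.0262 m.
B₁ = 8.43×10⁻⁶ T, B₂ = 1.07×10⁻⁵ T.
Between antiparallel currents both contributions point the same way, so they add. B = B₁ + B₂ = 8.43×10⁻⁶ + 1.07×10⁻⁵ = 1.91×10⁻⁵ T.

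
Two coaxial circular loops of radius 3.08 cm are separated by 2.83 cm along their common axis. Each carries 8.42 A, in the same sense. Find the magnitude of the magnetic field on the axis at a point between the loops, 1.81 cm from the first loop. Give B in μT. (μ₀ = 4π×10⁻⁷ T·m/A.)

Each loop contributes B = μ₀IR²/[2(R²+z²)^(3/2)] on the axis, with z measured from that loop.
Loop 1 (z = 0.0181 m): B₁ = 1.10×10⁻⁴ T. Loop 2 (z = 0.0102 m): B₂ = 1.47×10⁻⁴ T.
The fields add: B = B₁ + B₂ = 2.57×10⁻⁴ T.

B ≈ 257 μT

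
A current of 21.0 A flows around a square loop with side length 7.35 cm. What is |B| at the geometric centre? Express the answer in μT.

B ≈ 323 μT

Each side is a finite straight segment at perpendicular distance d = a/(2 tan(π/4)) = 0.03675 m from the centre, with end-angles ±π/4.
One side contributes B₁ = (μ₀I/4πd)·2 sin(π/4) = 8.08×10⁻⁵ T.
All 4 sides add in the same direction: B = 4 × 8.08×10⁻⁵ = 3.23×10⁻⁴ T.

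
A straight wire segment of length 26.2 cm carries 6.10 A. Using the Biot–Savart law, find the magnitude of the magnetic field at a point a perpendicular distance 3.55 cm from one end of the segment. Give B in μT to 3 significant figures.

B ≈ 17.0 μT

For a finite straight segment, B = (μ₀I/4πd)(sinθ₁ + sinθ₂), where θ₁, θ₂ are the angles from the perpendicular to each end.
The perpendicular foot is at one end, so the two end-offsets along the wire are 0 and L = 0.262 m.
sinθ₁ = 0/√(0²+0.0355²) = 0.0000; sinθ₂ = 0.262/√(0.262²+0.0355²) = 0.9909.
B = (4π×10⁻⁷ × 6.10) / (4π × 0.0355) × (0.0000 + 0.9909) = 1.70×10⁻⁵ T.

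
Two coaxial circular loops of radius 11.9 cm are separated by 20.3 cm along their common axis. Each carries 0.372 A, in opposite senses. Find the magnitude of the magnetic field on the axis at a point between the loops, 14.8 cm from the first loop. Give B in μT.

B ≈ 0.986 μT

Each loop contributes B = μ₀IR²/[2(R²+z²)^(3/2)] on the axis, with z measured from that loop.
Loop 1 (z = 0.148 m): B₁ = 4.83×10⁻⁷ T. Loop 2 (z = 0.055 m): B₂ = 1.47×10⁻⁶ T.
The fields oppose: B = |B₁ − B₂| = 9.86×10⁻⁷ T.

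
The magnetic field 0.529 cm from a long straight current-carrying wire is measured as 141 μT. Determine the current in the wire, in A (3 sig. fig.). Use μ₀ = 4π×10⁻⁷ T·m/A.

I ≈ 3.73 A

For a long straight wire B = μ₀I/(2πd), so I = 2πdB/μ₀.
I = 2π × 0.00529 × 1.41×10⁻⁴ / (4π×10⁻⁷) = 3.73 A.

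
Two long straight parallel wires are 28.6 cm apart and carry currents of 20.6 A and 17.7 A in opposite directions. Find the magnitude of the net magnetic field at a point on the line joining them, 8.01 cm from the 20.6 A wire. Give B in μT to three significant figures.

B ≈ 68.6 μT

Each long wire gives B = μ₀I/(2πd). Distances are d₁ = 0.0801 m and d₂ = 0.2059 m.
B₁ = 5.14×10⁻⁵ T, B₂ = 1.72×10⁻⁵ T.
Between antiparallel currents both contributions point the same way, so they add. B = B₁ + B₂ = 5.14×10⁻⁵ + 1.72×10⁻⁵ = 6.86×10⁻⁵ T.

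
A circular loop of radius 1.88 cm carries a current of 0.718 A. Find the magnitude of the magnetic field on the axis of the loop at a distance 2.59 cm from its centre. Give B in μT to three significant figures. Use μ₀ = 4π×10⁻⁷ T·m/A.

B ≈ 4.86 μT

On the axis of a circular loop, B = μ₀IR² / [2(R²+z²)^(3/2)].
R² + z² = (0.0188)² + (0.0259)² = 0.001024 m², and (R²+z²)^(3/2) = 3.28×10⁻⁵ m³.
B = (4π×10⁻⁷ × 0.718 × 0.0003534) / (2 × 3.28×10⁻⁵) = 4.86×10⁻⁶ T.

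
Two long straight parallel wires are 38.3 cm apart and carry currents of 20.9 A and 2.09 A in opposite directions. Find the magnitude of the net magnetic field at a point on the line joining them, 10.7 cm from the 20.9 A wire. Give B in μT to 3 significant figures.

B ≈ 40.6 μT

Each long wire gives B = μ₀I/(2πd). Distances are d₁ = 0.107 m and d₂ = 0.276 m.
B₁ = 3.91×10⁻⁵ T, B₂ = 1.51×10⁻⁶ T.
Between antiparallel currents both contributions point the same way, so they add. B = B₁ + B₂ = 3.91×10⁻⁵ + 1.51×10⁻⁶ = 4.06×10⁻⁵ T.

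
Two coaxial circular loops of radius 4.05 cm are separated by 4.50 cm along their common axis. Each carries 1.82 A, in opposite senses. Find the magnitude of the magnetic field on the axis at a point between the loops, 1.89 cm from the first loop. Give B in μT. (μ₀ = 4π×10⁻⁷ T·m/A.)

Each loop contributes B = μ₀IR²/[2(R²+z²)^(3/2)] on the axis, with z measured from that loop.
Loop 1 (z = 0.0189 m): B₁ = 2.10×10⁻⁵ T. Loop 2 (z = 0.0261 m): B₂ = 1.68×10⁻⁵ T.
The fields oppose: B = |B₁ − B₂| = 4.24×10⁻⁶ T.

B ≈ 4.24 μT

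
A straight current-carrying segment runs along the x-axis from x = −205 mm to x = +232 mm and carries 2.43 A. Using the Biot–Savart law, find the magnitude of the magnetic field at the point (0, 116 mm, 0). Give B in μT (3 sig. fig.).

For a finite straight segment, B = (μ₀I/4πd)(sinθ₁ + sinθ₂), where θ₁, θ₂ are the angles from the perpendicular to each end.
The perpendicular distance is d = 0.116 m; the end-offsets along the wire are a = 0.205 m and b = 0.232 m.
sinθ₁ = 0.205/√(0.205²+0.116²) = 0.8703; sinθ₂ = 0.232/√(0.232²+0.116²) = 0.8944.
B = (4π×10⁻⁷ × 2.43) / (4π × 0.116) × (0.8703 + 0.8944) = 3.70×10⁻⁶ T.

B ≈ 3.70 μT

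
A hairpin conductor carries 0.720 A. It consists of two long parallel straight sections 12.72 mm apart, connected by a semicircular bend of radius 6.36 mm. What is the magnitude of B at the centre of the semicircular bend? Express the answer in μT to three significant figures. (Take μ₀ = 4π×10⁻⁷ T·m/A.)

The semicircular arc contributes B_arc = μ₀I·π/(4πR) = μ₀I/(4R) = 3.56×10⁻⁵ T.
Each semi-infinite lead is at perpendicular distance R = 0.00636 m from the centre, with the perpendicular foot at its near end, so it contributes μ₀I/(4πR); both point the same way, together 2.26×10⁻⁵ T.
Arc and leads all point the same direction: B = 3.56×10⁻⁵ + 2.26×10⁻⁵ = 5.82×10⁻⁵ T.

B ≈ 58.2 μT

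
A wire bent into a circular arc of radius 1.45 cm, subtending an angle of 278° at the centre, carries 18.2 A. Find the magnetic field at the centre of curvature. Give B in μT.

The Biot–Savart field of a circular arc at its centre is B = μ₀Iφ/(4πR), with φ = 4.852 rad.
B = (4π×10⁻⁷ × 18.2 × 4.852) / (4π × 0.0145) = 6.09×10⁻⁴ T.

B ≈ 609 μT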